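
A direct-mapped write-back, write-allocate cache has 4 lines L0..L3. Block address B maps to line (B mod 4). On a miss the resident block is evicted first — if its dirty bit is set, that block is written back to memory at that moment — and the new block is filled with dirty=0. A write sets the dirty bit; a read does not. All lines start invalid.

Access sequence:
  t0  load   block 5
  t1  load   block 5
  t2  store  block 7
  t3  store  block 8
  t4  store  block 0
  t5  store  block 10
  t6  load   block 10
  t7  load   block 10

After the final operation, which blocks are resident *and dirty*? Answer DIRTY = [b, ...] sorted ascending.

0: R B5 → L1 miss [-]
1: R B5 → L1 hit [-]
2: W B7 → L3 miss [D]
3: W B8 → L0 miss [D]
4: W B0 → L0 miss wb→B8 [D]
5: W B10 → L2 miss [D]
6: R B10 → L2 hit [D]
7: R B10 → L2 hit [D]

DIRTY = [0, 7, 10]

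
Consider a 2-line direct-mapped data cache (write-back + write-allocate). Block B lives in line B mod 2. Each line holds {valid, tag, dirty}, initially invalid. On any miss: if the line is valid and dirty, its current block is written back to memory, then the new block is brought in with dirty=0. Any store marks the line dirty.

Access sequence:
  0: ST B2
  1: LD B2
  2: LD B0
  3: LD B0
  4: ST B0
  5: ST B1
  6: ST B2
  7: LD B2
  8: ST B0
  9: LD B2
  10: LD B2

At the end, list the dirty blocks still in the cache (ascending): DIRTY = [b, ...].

  0 | W B2 → L0 miss [D]
  1 | R B2 → L0 hit [D]
  2 | R B0 → L0 miss wb→B2 [-]
  3 | R B0 → L0 hit [-]
  4 | W B0 → L0 hit [D]
  5 | W B1 → L1 miss [D]
  6 | W B2 → L0 miss wb→B0 [D]
  7 | R B2 → L0 hit [D]
  8 | W B0 → L0 miss wb→B2 [D]
  9 | R B2 → L0 miss wb→B0 [-]
  10 | R B2 → L0 hit [-]

DIRTY = [1]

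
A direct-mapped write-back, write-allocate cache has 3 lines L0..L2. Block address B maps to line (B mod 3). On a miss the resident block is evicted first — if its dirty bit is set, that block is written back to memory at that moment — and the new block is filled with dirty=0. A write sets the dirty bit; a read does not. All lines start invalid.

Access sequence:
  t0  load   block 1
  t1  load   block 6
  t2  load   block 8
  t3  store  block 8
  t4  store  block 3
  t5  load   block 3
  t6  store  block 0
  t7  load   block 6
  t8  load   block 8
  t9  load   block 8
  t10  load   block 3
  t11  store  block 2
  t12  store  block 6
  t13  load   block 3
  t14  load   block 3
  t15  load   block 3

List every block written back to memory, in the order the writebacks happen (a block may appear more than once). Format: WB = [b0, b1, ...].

WB = [3, 0, 8, 6]

  0 | R B1 → L1 miss [-]
  1 | R B6 → L0 miss [-]
  2 | R B8 → L2 miss [-]
  3 | W B8 → L2 hit [D]
  4 | W B3 → L0 miss [D]
  5 | R B3 → L0 hit [D]
  6 | W B0 → L0 miss wb→B3 [D]
  7 | R B6 → L0 miss wb→B0 [-]
  8 | R B8 → L2 hit [D]
  9 | R B8 → L2 hit [D]
  10 | R B3 → L0 miss [-]
  11 | W B2 → L2 miss wb→B8 [D]
  12 | W B6 → L0 miss [D]
  13 | R B3 → L0 miss wb→B6 [-]
  14 | R B3 → L0 hit [-]
  15 | R B3 → L0 hit [-]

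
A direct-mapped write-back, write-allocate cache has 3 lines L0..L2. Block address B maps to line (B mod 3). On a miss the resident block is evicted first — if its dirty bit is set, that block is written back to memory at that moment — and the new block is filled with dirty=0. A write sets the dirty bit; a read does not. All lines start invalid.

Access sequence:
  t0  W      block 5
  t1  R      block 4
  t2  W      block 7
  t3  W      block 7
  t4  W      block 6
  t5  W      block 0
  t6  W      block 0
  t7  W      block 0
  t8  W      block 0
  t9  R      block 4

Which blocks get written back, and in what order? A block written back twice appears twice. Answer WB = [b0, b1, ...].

0: W B5 -> L2 miss  d=D]
1: R B4 -> L1 miss  d=-]
2: W B7 -> L1 miss  d=D]
3: W B7 -> L1 hit  d=D]
4: W B6 -> L0 miss  d=D]
5: W B0 -> L0 miss wb->B6  d=D]
6: W B0 -> L0 hit  d=D]
7: W B0 -> L0 hit  d=D]
8: W B0 -> L0 hit  d=D]
9: R B4 -> L1 miss wb->B7  d=-]

WB = [6, 7]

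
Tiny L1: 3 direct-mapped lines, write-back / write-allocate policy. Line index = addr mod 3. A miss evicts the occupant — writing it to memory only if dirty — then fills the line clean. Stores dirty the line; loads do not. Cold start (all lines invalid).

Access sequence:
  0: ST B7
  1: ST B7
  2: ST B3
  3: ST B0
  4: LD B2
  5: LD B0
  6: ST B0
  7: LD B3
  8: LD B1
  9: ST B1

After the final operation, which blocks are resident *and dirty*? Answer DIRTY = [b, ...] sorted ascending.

DIRTY = [1]

0: W B7 → L1 miss [D]
1: W B7 → L1 hit [D]
2: W B3 → L0 miss [D]
3: W B0 → L0 miss wb→B3 [D]
4: R B2 → L2 miss [-]
5: R B0 → L0 hit [D]
6: W B0 → L0 hit [D]
7: R B3 → L0 miss wb→B0 [-]
8: R B1 → L1 miss wb→B7 [-]
9: W B1 → L1 hit [D]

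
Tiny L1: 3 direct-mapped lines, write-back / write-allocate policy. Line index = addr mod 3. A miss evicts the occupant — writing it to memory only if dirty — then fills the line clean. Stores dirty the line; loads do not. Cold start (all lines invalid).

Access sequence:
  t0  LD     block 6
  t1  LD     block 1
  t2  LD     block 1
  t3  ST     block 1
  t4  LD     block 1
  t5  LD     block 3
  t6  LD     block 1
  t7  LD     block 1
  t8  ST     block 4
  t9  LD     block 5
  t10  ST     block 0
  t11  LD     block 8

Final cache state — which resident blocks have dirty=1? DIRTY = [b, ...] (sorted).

0: R B6 → L0 miss [-]
1: R B1 → L1 miss [-]
2: R B1 → L1 hit [-]
3: W B1 → L1 hit [D]
4: R B1 → L1 hit [D]
5: R B3 → L0 miss [-]
6: R B1 → L1 hit [D]
7: R B1 → L1 hit [D]
8: W B4 → L1 miss wb→B1 [D]
9: R B5 → L2 miss [-]
10: W B0 → L0 miss [D]
11: R B8 → L2 miss [-]

DIRTY = [0, 4]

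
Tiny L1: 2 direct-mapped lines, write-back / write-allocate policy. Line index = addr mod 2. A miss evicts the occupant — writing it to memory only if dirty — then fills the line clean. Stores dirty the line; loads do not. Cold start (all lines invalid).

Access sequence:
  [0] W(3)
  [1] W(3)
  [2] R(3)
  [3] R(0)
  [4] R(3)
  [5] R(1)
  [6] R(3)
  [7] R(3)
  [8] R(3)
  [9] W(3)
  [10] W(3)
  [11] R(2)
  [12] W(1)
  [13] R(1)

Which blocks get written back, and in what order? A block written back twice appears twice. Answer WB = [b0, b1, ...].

WB = [3, 3]

0: W B3 → L1 miss [D]
1: W B3 → L1 hit [D]
2: R B3 → L1 hit [D]
3: R B0 → L0 miss [-]
4: R B3 → L1 hit [D]
5: R B1 → L1 miss wb→B3 [-]
6: R B3 → L1 miss [-]
7: R B3 → L1 hit [-]
8: R B3 → L1 hit [-]
9: W B3 → L1 hit [D]
10: W B3 → L1 hit [D]
11: R B2 → L0 miss [-]
12: W B1 → L1 miss wb→B3 [D]
13: R B1 → L1 hit [D]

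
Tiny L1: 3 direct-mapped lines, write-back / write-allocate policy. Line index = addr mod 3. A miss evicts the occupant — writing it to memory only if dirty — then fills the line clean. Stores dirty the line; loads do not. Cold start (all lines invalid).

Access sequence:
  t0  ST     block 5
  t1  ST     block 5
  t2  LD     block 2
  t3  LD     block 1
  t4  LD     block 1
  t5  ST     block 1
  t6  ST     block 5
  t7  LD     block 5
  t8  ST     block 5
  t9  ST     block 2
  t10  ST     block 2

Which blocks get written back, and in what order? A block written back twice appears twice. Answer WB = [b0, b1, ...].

WB = [5, 5]

  0 | W B5 → L2 miss [D]
  1 | W B5 → L2 hit [D]
  2 | R B2 → L2 miss wb→B5 [-]
  3 | R B1 → L1 miss [-]
  4 | R B1 → L1 hit [-]
  5 | W B1 → L1 hit [D]
  6 | W B5 → L2 miss [D]
  7 | R B5 → L2 hit [D]
  8 | W B5 → L2 hit [D]
  9 | W B2 → L2 miss wb→B5 [D]
  10 | W B2 → L2 hit [D]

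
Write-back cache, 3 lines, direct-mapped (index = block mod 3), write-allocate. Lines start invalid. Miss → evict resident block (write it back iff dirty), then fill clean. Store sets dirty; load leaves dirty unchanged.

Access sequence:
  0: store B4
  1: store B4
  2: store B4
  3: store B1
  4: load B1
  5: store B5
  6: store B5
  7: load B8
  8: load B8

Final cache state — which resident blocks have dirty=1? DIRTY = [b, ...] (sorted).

  0 | W B4 → L1 miss [D]
  1 | W B4 → L1 hit [D]
  2 | W B4 → L1 hit [D]
  3 | W B1 → L1 miss wb→B4 [D]
  4 | R B1 → L1 hit [D]
  5 | W B5 → L2 miss [D]
  6 | W B5 → L2 hit [D]
  7 | R B8 → L2 miss wb→B5 [-]
  8 | R B8 → L2 hit [-]

DIRTY = [1]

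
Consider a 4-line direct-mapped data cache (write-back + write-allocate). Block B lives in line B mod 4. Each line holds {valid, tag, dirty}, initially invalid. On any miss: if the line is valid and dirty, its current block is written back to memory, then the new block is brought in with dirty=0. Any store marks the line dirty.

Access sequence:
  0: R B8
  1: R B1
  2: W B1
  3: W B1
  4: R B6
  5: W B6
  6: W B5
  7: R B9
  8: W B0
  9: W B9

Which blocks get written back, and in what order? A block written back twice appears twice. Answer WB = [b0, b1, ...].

0: R B8 -> L0 miss  d=-]
1: R B1 -> L1 miss  d=-]
2: W B1 -> L1 hit  d=D]
3: W B1 -> L1 hit  d=D]
4: R B6 -> L2 miss  d=-]
5: W B6 -> L2 hit  d=D]
6: W B5 -> L1 miss wb->B1  d=D]
7: R B9 -> L1 miss wb->B5  d=-]
8: W B0 -> L0 miss  d=D]
9: W B9 -> L1 hit  d=D]

WB = [1, 5]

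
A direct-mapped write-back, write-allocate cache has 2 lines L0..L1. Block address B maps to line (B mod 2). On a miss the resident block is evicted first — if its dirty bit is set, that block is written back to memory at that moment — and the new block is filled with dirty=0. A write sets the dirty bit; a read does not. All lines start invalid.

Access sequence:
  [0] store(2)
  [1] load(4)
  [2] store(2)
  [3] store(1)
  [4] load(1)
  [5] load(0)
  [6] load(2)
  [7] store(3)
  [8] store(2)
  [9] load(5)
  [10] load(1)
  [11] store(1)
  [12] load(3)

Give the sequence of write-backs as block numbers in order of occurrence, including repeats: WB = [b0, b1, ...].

0: W B2 → L0 miss [D]
1: R B4 → L0 miss wb→B2 [-]
2: W B2 → L0 miss [D]
3: W B1 → L1 miss [D]
4: R B1 → L1 hit [D]
5: R B0 → L0 miss wb→B2 [-]
6: R B2 → L0 miss [-]
7: W B3 → L1 miss wb→B1 [D]
8: W B2 → L0 hit [D]
9: R B5 → L1 miss wb→B3 [-]
10: R B1 → L1 miss [-]
11: W B1 → L1 hit [D]
12: R B3 → L1 miss wb→B1 [-]

WB = [2, 2, 1, 3, 1]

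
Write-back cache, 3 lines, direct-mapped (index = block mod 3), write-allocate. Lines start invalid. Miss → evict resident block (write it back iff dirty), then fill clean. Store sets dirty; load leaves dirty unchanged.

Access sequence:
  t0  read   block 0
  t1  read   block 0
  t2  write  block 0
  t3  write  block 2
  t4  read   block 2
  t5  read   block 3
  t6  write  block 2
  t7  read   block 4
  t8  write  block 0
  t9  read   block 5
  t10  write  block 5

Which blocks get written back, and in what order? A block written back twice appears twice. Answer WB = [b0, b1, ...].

0: R B0 → L0 miss [-]
1: R B0 → L0 hit [-]
2: W B0 → L0 hit [D]
3: W B2 → L2 miss [D]
4: R B2 → L2 hit [D]
5: R B3 → L0 miss wb→B0 [-]
6: W B2 → L2 hit [D]
7: R B4 → L1 miss [-]
8: W B0 → L0 miss [D]
9: R B5 → L2 miss wb→B2 [-]
10: W B5 → L2 hit [D]

WB = [0, 2]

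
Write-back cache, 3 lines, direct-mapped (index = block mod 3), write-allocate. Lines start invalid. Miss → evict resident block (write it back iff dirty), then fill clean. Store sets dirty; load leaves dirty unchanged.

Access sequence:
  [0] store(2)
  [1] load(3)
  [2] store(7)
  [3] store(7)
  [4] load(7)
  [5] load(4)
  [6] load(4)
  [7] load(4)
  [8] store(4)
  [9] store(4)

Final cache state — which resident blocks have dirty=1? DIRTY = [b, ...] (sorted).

DIRTY = [2, 4]

  0 | W B2 → L2 miss [D]
  1 | R B3 → L0 miss [-]
  2 | W B7 → L1 miss [D]
  3 | W B7 → L1 hit [D]
  4 | R B7 → L1 hit [D]
  5 | R B4 → L1 miss wb→B7 [-]
  6 | R B4 → L1 hit [-]
  7 | R B4 → L1 hit [-]
  8 | W B4 → L1 hit [D]
  9 | W B4 → L1 hit [D]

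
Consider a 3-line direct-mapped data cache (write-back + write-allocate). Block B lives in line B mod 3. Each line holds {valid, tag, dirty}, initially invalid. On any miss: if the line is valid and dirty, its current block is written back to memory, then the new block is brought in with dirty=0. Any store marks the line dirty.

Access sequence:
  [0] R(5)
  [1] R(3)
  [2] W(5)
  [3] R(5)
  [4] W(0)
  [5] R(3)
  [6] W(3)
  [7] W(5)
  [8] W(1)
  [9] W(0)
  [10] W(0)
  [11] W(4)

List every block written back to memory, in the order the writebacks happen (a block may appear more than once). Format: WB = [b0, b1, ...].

WB = [0, 3, 1]

0: R B5 → L2 miss [-]
1: R B3 → L0 miss [-]
2: W B5 → L2 hit [D]
3: R B5 → L2 hit [D]
4: W B0 → L0 miss [D]
5: R B3 → L0 miss wb→B0 [-]
6: W B3 → L0 hit [D]
7: W B5 → L2 hit [D]
8: W B1 → L1 miss [D]
9: W B0 → L0 miss wb→B3 [D]
10: W B0 → L0 hit [D]
11: W B4 → L1 miss wb→B1 [D]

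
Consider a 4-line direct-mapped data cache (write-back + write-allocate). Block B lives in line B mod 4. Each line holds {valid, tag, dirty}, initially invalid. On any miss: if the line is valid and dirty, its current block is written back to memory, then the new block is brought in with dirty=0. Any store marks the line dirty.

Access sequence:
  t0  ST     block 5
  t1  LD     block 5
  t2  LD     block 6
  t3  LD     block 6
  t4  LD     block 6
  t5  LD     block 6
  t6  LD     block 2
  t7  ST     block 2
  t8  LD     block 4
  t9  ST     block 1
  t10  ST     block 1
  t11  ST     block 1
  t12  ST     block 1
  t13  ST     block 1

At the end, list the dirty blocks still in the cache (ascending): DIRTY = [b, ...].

DIRTY = [1, 2]

0: W B5 -> L1 miss  d=D]
1: R B5 -> L1 hit  d=D]
2: R B6 -> L2 miss  d=-]
3: R B6 -> L2 hit  d=-]
4: R B6 -> L2 hit  d=-]
5: R B6 -> L2 hit  d=-]
6: R B2 -> L2 miss  d=-]
7: W B2 -> L2 hit  d=D]
8: R B4 -> L0 miss  d=-]
9: W B1 -> L1 miss wb->B5  d=D]
10: W B1 -> L1 hit  d=D]
11: W B1 -> L1 hit  d=D]
12: W B1 -> L1 hit  d=D]
13: W B1 -> L1 hit  d=D]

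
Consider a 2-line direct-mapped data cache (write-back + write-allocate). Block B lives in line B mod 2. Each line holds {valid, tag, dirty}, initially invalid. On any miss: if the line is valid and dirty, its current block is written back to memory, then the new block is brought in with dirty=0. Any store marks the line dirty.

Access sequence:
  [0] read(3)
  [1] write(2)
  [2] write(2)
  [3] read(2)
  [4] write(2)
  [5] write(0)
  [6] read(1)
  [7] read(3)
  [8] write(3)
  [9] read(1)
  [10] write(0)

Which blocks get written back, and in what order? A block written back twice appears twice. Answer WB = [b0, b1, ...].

  0 | R B3 → L1 miss [-]
  1 | W B2 → L0 miss [D]
  2 | W B2 → L0 hit [D]
  3 | R B2 → L0 hit [D]
  4 | W B2 → L0 hit [D]
  5 | W B0 → L0 miss wb→B2 [D]
  6 | R B1 → L1 miss [-]
  7 | R B3 → L1 miss [-]
  8 | W B3 → L1 hit [D]
  9 | R B1 → L1 miss wb→B3 [-]
  10 | W B0 → L0 hit [D]

WB = [2, 3]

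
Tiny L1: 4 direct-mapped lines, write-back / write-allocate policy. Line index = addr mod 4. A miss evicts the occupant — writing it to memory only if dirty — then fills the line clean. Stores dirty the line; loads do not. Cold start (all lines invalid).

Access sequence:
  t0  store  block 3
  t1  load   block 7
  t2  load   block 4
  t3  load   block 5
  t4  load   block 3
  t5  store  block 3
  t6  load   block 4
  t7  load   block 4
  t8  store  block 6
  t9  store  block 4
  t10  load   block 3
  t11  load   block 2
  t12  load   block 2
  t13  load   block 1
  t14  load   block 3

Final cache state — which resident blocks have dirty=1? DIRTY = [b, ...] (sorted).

DIRTY = [3, 4]

0: W B3 → L3 miss [D]
1: R B7 → L3 miss wb→B3 [-]
2: R B4 → L0 miss [-]
3: R B5 → L1 miss [-]
4: R B3 → L3 miss [-]
5: W B3 → L3 hit [D]
6: R B4 → L0 hit [-]
7: R B4 → L0 hit [-]
8: W B6 → L2 miss [D]
9: W B4 → L0 hit [D]
10: R B3 → L3 hit [D]
11: R B2 → L2 miss wb→B6 [-]
12: R B2 → L2 hit [-]
13: R B1 → L1 miss [-]
14: R B3 → L3 hit [D]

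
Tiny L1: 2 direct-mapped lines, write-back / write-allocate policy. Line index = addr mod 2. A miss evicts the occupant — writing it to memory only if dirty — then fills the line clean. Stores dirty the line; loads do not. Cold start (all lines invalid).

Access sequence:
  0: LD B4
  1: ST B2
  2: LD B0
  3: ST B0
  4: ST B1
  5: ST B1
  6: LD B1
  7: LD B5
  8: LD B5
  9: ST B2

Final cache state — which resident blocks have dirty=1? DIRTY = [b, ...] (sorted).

DIRTY = [2]

0: R B4 -> L0 miss  d=-]
1: W B2 -> L0 miss  d=D]
2: R B0 -> L0 miss wb->B2  d=-]
3: W B0 -> L0 hit  d=D]
4: W B1 -> L1 miss  d=D]
5: W B1 -> L1 hit  d=D]
6: R B1 -> L1 hit  d=D]
7: R B5 -> L1 miss wb->B1  d=-]
8: R B5 -> L1 hit  d=-]
9: W B2 -> L0 miss wb->B0  d=D]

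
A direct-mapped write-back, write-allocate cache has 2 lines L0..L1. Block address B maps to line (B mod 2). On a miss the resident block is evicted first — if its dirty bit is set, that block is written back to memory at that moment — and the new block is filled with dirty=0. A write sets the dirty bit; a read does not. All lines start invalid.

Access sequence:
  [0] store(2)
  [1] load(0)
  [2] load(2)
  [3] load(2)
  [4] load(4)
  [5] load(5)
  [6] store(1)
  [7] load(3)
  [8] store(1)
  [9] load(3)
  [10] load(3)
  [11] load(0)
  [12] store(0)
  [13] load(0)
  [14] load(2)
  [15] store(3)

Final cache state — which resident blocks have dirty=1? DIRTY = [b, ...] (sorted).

DIRTY = [3]

0: W B2 → L0 miss [D]
1: R B0 → L0 miss wb→B2 [-]
2: R B2 → L0 miss [-]
3: R B2 → L0 hit [-]
4: R B4 → L0 miss [-]
5: R B5 → L1 miss [-]
6: W B1 → L1 miss [D]
7: R B3 → L1 miss wb→B1 [-]
8: W B1 → L1 miss [D]
9: R B3 → L1 miss wb→B1 [-]
10: R B3 → L1 hit [-]
11: R B0 → L0 miss [-]
12: W B0 → L0 hit [D]
13: R B0 → L0 hit [D]
14: R B2 → L0 miss wb→B0 [-]
15: W B3 → L1 hit [D]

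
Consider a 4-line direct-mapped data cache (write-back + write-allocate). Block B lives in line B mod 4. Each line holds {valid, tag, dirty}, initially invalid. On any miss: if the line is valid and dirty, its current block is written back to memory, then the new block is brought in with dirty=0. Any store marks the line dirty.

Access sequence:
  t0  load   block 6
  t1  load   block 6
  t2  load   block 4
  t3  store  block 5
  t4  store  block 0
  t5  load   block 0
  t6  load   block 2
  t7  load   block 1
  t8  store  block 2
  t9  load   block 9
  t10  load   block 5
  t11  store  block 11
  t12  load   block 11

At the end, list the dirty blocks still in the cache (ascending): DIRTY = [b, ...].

DIRTY = [0, 2, 11]

0: R B6 -> L2 miss  d=-]
1: R B6 -> L2 hit  d=-]
2: R B4 -> L0 miss  d=-]
3: W B5 -> L1 miss  d=D]
4: W B0 -> L0 miss  d=D]
5: R B0 -> L0 hit  d=D]
6: R B2 -> L2 miss  d=-]
7: R B1 -> L1 miss wb->B5  d=-]
8: W B2 -> L2 hit  d=D]
9: R B9 -> L1 miss  d=-]
10: R B5 -> L1 miss  d=-]
11: W B11 -> L3 miss  d=D]
12: R B11 -> L3 hit  d=D]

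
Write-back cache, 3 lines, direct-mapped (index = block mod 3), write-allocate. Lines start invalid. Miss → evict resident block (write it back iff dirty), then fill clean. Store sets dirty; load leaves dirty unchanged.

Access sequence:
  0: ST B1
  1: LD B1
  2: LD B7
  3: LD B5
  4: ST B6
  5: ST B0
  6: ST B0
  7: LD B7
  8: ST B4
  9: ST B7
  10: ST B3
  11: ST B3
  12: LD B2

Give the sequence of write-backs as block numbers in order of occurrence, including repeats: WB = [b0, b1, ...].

0: W B1 → L1 miss [D]
1: R B1 → L1 hit [D]
2: R B7 → L1 miss wb→B1 [-]
3: R B5 → L2 miss [-]
4: W B6 → L0 miss [D]
5: W B0 → L0 miss wb→B6 [D]
6: W B0 → L0 hit [D]
7: R B7 → L1 hit [-]
8: W B4 → L1 miss [D]
9: W B7 → L1 miss wb→B4 [D]
10: W B3 → L0 miss wb→B0 [D]
11: W B3 → L0 hit [D]
12: R B2 → L2 miss [-]

WB = [1, 6, 4, 0]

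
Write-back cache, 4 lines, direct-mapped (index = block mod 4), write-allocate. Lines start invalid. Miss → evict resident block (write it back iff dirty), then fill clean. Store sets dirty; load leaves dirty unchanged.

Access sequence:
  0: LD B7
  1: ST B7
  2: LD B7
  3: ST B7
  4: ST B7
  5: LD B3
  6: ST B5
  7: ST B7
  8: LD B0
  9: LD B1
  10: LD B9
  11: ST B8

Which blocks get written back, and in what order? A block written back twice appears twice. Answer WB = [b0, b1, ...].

0: R B7 → L3 miss [-]
1: W B7 → L3 hit [D]
2: R B7 → L3 hit [D]
3: W B7 → L3 hit [D]
4: W B7 → L3 hit [D]
5: R B3 → L3 miss wb→B7 [-]
6: W B5 → L1 miss [D]
7: W B7 → L3 miss [D]
8: R B0 → L0 miss [-]
9: R B1 → L1 miss wb→B5 [-]
10: R B9 → L1 miss [-]
11: W B8 → L0 miss [D]

WB = [7, 5]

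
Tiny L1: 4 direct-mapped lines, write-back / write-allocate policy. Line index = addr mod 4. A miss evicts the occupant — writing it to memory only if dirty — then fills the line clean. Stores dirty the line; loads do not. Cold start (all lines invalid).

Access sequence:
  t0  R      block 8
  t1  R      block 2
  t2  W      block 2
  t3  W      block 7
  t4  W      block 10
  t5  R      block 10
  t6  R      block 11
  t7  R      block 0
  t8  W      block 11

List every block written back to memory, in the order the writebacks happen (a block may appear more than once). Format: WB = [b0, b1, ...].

  0 | R B8 → L0 miss [-]
  1 | R B2 → L2 miss [-]
  2 | W B2 → L2 hit [D]
  3 | W B7 → L3 miss [D]
  4 | W B10 → L2 miss wb→B2 [D]
  5 | R B10 → L2 hit [D]
  6 | R B11 → L3 miss wb→B7 [-]
  7 | R B0 → L0 miss [-]
  8 | W B11 → L3 hit [D]

WB = [2, 7]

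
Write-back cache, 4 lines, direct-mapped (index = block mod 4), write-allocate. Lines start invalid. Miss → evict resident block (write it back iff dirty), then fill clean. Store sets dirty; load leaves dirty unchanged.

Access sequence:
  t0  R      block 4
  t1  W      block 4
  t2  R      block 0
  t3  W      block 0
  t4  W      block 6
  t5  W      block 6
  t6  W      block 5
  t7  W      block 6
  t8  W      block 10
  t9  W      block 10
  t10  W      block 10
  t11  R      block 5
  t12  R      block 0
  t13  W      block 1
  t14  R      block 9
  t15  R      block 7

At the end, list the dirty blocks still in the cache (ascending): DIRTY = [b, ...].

DIRTY = [0, 10]

0: R B4 → L0 miss [-]
1: W B4 → L0 hit [D]
2: R B0 → L0 miss wb→B4 [-]
3: W B0 → L0 hit [D]
4: W B6 → L2 miss [D]
5: W B6 → L2 hit [D]
6: W B5 → L1 miss [D]
7: W B6 → L2 hit [D]
8: W B10 → L2 miss wb→B6 [D]
9: W B10 → L2 hit [D]
10: W B10 → L2 hit [D]
11: R B5 → L1 hit [D]
12: R B0 → L0 hit [D]
13: W B1 → L1 miss wb→B5 [D]
14: R B9 → L1 miss wb→B1 [-]
15: R B7 → L3 miss [-]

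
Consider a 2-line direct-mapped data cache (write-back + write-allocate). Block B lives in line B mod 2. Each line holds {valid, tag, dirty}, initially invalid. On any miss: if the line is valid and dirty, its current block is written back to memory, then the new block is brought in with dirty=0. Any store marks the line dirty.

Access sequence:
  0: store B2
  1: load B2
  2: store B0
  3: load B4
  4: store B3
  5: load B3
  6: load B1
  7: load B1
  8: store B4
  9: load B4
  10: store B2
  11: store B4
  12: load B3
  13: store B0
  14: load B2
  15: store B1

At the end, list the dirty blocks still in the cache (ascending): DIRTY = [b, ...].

DIRTY = [1]

0: W B2 -> L0 miss  d=D]
1: R B2 -> L0 hit  d=D]
2: W B0 -> L0 miss wb->B2  d=D]
3: R B4 -> L0 miss wb->B0  d=-]
4: W B3 -> L1 miss  d=D]
5: R B3 -> L1 hit  d=D]
6: R B1 -> L1 miss wb->B3  d=-]
7: R B1 -> L1 hit  d=-]
8: W B4 -> L0 hit  d=D]
9: R B4 -> L0 hit  d=D]
10: W B2 -> L0 miss wb->B4  d=D]
11: W B4 -> L0 miss wb->B2  d=D]
12: R B3 -> L1 miss  d=-]
13: W B0 -> L0 miss wb->B4  d=D]
14: R B2 -> L0 miss wb->B0  d=-]
15: W B1 -> L1 miss  d=D]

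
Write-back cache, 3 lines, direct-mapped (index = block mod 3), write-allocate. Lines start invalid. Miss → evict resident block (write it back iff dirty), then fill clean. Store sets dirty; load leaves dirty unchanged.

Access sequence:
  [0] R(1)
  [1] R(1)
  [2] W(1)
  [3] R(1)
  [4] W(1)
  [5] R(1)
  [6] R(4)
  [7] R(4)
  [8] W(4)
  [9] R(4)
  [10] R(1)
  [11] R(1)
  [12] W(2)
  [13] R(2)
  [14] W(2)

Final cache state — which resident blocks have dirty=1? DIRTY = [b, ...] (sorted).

DIRTY = [2]

0: R B1 -> L1 miss  d=-]
1: R B1 -> L1 hit  d=-]
2: W B1 -> L1 hit  d=D]
3: R B1 -> L1 hit  d=D]
4: W B1 -> L1 hit  d=D]
5: R B1 -> L1 hit  d=D]
6: R B4 -> L1 miss wb->B1  d=-]
7: R B4 -> L1 hit  d=-]
8: W B4 -> L1 hit  d=D]
9: R B4 -> L1 hit  d=D]
10: R B1 -> L1 miss wb->B4  d=-]
11: R B1 -> L1 hit  d=-]
12: W B2 -> L2 miss  d=D]
13: R B2 -> L2 hit  d=D]
14: W B2 -> L2 hit  d=D]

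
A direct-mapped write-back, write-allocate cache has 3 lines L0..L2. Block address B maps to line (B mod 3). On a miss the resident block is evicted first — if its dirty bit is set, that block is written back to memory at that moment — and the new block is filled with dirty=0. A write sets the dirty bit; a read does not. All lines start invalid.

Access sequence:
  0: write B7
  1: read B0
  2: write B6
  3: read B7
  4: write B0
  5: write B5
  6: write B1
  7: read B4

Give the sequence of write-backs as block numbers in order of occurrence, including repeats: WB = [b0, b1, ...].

  0 | W B7 → L1 miss [D]
  1 | R B0 → L0 miss [-]
  2 | W B6 → L0 miss [D]
  3 | R B7 → L1 hit [D]
  4 | W B0 → L0 miss wb→B6 [D]
  5 | W B5 → L2 miss [D]
  6 | W B1 → L1 miss wb→B7 [D]
  7 | R B4 → L1 miss wb→B1 [-]

WB = [6, 7, 1]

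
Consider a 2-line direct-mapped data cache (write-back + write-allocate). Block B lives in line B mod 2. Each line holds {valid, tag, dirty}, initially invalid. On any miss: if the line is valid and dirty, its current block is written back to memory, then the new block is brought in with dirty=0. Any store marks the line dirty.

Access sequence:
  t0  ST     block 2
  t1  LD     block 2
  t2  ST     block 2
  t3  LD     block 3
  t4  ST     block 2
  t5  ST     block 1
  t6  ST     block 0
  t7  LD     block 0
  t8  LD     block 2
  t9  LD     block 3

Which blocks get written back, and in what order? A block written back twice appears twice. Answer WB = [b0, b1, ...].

  0 | W B2 → L0 miss [D]
  1 | R B2 → L0 hit [D]
  2 | W B2 → L0 hit [D]
  3 | R B3 → L1 miss [-]
  4 | W B2 → L0 hit [D]
  5 | W B1 → L1 miss [D]
  6 | W B0 → L0 miss wb→B2 [D]
  7 | R B0 → L0 hit [D]
  8 | R B2 → L0 miss wb→B0 [-]
  9 | R B3 → L1 miss wb→B1 [-]

WB = [2, 0, 1]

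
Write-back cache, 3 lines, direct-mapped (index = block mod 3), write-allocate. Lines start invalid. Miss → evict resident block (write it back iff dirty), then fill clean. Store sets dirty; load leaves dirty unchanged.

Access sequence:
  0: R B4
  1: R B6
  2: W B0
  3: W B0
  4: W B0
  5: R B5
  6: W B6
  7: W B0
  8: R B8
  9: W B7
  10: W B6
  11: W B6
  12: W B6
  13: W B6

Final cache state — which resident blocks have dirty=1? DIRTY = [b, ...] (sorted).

  0 | R B4 → L1 miss [-]
  1 | R B6 → L0 miss [-]
  2 | W B0 → L0 miss [D]
  3 | W B0 → L0 hit [D]
  4 | W B0 → L0 hit [D]
  5 | R B5 → L2 miss [-]
  6 | W B6 → L0 miss wb→B0 [D]
  7 | W B0 → L0 miss wb→B6 [D]
  8 | R B8 → L2 miss [-]
  9 | W B7 → L1 miss [D]
  10 | W B6 → L0 miss wb→B0 [D]
  11 | W B6 → L0 hit [D]
  12 | W B6 → L0 hit [D]
  13 | W B6 → L0 hit [D]

DIRTY = [6, 7]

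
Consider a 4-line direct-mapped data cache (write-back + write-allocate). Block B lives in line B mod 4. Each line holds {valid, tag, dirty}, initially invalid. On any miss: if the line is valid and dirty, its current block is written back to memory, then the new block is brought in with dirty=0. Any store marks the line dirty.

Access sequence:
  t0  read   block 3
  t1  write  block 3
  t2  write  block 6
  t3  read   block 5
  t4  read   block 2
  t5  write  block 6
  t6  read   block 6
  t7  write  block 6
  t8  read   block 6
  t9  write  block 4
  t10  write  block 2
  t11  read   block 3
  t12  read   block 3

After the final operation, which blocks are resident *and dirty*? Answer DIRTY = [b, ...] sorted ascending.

DIRTY = [2, 3, 4]

  0 | R B3 → L3 miss [-]
  1 | W B3 → L3 hit [D]
  2 | W B6 → L2 miss [D]
  3 | R B5 → L1 miss [-]
  4 | R B2 → L2 miss wb→B6 [-]
  5 | W B6 → L2 miss [D]
  6 | R B6 → L2 hit [D]
  7 | W B6 → L2 hit [D]
  8 | R B6 → L2 hit [D]
  9 | W B4 → L0 miss [D]
  10 | W B2 → L2 miss wb→B6 [D]
  11 | R B3 → L3 hit [D]
  12 | R B3 → L3 hit [D]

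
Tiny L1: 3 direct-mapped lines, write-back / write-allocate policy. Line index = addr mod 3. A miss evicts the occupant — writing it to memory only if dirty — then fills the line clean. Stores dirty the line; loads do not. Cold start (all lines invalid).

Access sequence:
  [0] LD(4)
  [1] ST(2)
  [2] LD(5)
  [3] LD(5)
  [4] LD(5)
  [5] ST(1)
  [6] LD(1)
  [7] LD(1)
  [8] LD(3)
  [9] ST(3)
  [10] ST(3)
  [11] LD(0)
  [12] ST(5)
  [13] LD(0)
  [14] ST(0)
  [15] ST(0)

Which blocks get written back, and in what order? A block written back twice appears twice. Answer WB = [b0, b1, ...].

0: R B4 -> L1 miss  d=-]
1: W B2 -> L2 miss  d=D]
2: R B5 -> L2 miss wb->B2  d=-]
3: R B5 -> L2 hit  d=-]
4: R B5 -> L2 hit  d=-]
5: W B1 -> L1 miss  d=D]
6: R B1 -> L1 hit  d=D]
7: R B1 -> L1 hit  d=D]
8: R B3 -> L0 miss  d=-]
9: W B3 -> L0 hit  d=D]
10: W B3 -> L0 hit  d=D]
11: R B0 -> L0 miss wb->B3  d=-]
12: W B5 -> L2 hit  d=D]
13: R B0 -> L0 hit  d=-]
14: W B0 -> L0 hit  d=D]
15: W B0 -> L0 hit  d=D]

WB = [2, 3]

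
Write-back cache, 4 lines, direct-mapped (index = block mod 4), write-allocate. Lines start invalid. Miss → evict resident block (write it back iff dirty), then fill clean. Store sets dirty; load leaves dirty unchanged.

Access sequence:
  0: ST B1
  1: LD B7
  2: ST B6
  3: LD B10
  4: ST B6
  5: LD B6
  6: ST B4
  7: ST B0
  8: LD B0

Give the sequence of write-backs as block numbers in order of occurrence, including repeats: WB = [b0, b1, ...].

  0 | W B1 → L1 miss [D]
  1 | R B7 → L3 miss [-]
  2 | W B6 → L2 miss [D]
  3 | R B10 → L2 miss wb→B6 [-]
  4 | W B6 → L2 miss [D]
  5 | R B6 → L2 hit [D]
  6 | W B4 → L0 miss [D]
  7 | W B0 → L0 miss wb→B4 [D]
  8 | R B0 → L0 hit [D]

WB = [6, 4]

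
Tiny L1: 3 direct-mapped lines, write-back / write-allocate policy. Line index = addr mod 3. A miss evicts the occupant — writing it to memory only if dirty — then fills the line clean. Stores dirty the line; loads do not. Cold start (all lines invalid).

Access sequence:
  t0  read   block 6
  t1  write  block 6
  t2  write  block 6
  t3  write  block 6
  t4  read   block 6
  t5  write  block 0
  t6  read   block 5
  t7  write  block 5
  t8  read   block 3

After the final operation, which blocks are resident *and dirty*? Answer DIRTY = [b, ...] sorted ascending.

DIRTY = [5]

  0 | R B6 → L0 miss [-]
  1 | W B6 → L0 hit [D]
  2 | W B6 → L0 hit [D]
  3 | W B6 → L0 hit [D]
  4 | R B6 → L0 hit [D]
  5 | W B0 → L0 miss wb→B6 [D]
  6 | R B5 → L2 miss [-]
  7 | W B5 → L2 hit [D]
  8 | R B3 → L0 miss wb→B0 [-]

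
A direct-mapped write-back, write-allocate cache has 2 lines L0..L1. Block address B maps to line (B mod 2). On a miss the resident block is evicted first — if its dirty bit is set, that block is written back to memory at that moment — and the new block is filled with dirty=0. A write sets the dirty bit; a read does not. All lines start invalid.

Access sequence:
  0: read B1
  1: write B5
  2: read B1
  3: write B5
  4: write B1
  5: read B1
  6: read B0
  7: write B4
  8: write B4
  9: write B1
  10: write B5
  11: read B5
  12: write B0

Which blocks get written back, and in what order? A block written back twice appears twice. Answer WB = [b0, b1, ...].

WB = [5, 5, 1, 4]

  0 | R B1 → L1 miss [-]
  1 | W B5 → L1 miss [D]
  2 | R B1 → L1 miss wb→B5 [-]
  3 | W B5 → L1 miss [D]
  4 | W B1 → L1 miss wb→B5 [D]
  5 | R B1 → L1 hit [D]
  6 | R B0 → L0 miss [-]
  7 | W B4 → L0 miss [D]
  8 | W B4 → L0 hit [D]
  9 | W B1 → L1 hit [D]
  10 | W B5 → L1 miss wb→B1 [D]
  11 | R B5 → L1 hit [D]
  12 | W B0 → L0 miss wb→B4 [D]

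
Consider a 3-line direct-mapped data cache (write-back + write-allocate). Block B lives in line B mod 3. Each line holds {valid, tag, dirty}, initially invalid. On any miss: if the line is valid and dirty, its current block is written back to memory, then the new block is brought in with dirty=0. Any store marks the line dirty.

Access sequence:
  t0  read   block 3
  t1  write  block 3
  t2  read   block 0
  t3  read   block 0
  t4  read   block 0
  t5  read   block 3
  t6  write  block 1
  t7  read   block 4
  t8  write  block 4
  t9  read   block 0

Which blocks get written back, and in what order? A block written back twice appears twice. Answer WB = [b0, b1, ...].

0: R B3 → L0 miss [-]
1: W B3 → L0 hit [D]
2: R B0 → L0 miss wb→B3 [-]
3: R B0 → L0 hit [-]
4: R B0 → L0 hit [-]
5: R B3 → L0 miss [-]
6: W B1 → L1 miss [D]
7: R B4 → L1 miss wb→B1 [-]
8: W B4 → L1 hit [D]
9: R B0 → L0 miss [-]

WB = [3, 1]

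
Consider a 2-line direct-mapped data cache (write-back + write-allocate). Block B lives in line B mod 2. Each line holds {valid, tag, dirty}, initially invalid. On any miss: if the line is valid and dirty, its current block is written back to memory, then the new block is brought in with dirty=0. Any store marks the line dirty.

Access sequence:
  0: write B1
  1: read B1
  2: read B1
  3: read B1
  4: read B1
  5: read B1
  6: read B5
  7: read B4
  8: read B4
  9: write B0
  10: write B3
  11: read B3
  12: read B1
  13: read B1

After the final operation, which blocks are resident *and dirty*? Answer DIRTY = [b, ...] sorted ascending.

DIRTY = [0]

0: W B1 → L1 miss [D]
1: R B1 → L1 hit [D]
2: R B1 → L1 hit [D]
3: R B1 → L1 hit [D]
4: R B1 → L1 hit [D]
5: R B1 → L1 hit [D]
6: R B5 → L1 miss wb→B1 [-]
7: R B4 → L0 miss [-]
8: R B4 → L0 hit [-]
9: W B0 → L0 miss [D]
10: W B3 → L1 miss [D]
11: R B3 → L1 hit [D]
12: R B1 → L1 miss wb→B3 [-]
13: R B1 → L1 hit [-]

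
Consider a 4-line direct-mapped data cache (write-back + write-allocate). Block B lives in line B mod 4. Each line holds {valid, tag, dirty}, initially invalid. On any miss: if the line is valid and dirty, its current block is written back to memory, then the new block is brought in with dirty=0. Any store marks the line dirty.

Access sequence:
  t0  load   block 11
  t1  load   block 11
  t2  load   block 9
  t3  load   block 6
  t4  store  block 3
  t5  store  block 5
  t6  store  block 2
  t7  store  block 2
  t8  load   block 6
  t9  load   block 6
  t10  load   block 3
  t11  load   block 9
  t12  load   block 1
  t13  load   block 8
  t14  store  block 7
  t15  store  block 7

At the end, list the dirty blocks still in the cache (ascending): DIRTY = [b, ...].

DIRTY = [7]

  0 | R B11 → L3 miss [-]
  1 | R B11 → L3 hit [-]
  2 | R B9 → L1 miss [-]
  3 | R B6 → L2 miss [-]
  4 | W B3 → L3 miss [D]
  5 | W B5 → L1 miss [D]
  6 | W B2 → L2 miss [D]
  7 | W B2 → L2 hit [D]
  8 | R B6 → L2 miss wb→B2 [-]
  9 | R B6 → L2 hit [-]
  10 | R B3 → L3 hit [D]
  11 | R B9 → L1 miss wb→B5 [-]
  12 | R B1 → L1 miss [-]
  13 | R B8 → L0 miss [-]
  14 | W B7 → L3 miss wb→B3 [D]
  15 | W B7 → L3 hit [D]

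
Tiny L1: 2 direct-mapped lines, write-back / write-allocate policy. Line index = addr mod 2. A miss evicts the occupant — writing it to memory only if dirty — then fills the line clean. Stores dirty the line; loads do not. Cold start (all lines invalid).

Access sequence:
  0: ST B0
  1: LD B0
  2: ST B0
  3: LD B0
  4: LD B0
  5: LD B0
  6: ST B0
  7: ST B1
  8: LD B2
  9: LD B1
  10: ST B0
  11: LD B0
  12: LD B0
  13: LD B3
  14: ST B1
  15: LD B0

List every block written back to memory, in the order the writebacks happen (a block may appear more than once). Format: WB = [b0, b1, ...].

  0 | W B0 → L0 miss [D]
  1 | R B0 → L0 hit [D]
  2 | W B0 → L0 hit [D]
  3 | R B0 → L0 hit [D]
  4 | R B0 → L0 hit [D]
  5 | R B0 → L0 hit [D]
  6 | W B0 → L0 hit [D]
  7 | W B1 → L1 miss [D]
  8 | R B2 → L0 miss wb→B0 [-]
  9 | R B1 → L1 hit [D]
  10 | W B0 → L0 miss [D]
  11 | R B0 → L0 hit [D]
  12 | R B0 → L0 hit [D]
  13 | R B3 → L1 miss wb→B1 [-]
  14 | W B1 → L1 miss [D]
  15 | R B0 → L0 hit [D]

WB = [0, 1]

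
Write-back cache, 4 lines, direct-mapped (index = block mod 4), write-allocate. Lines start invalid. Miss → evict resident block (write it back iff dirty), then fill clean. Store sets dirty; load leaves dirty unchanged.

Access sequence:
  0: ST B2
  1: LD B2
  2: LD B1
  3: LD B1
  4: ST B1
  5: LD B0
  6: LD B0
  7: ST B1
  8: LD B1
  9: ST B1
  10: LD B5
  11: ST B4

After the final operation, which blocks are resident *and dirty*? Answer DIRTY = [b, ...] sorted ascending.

0: W B2 → L2 miss [D]
1: R B2 → L2 hit [D]
2: R B1 → L1 miss [-]
3: R B1 → L1 hit [-]
4: W B1 → L1 hit [D]
5: R B0 → L0 miss [-]
6: R B0 → L0 hit [-]
7: W B1 → L1 hit [D]
8: R B1 → L1 hit [D]
9: W B1 → L1 hit [D]
10: R B5 → L1 miss wb→B1 [-]
11: W B4 → L0 miss [D]

DIRTY = [2, 4]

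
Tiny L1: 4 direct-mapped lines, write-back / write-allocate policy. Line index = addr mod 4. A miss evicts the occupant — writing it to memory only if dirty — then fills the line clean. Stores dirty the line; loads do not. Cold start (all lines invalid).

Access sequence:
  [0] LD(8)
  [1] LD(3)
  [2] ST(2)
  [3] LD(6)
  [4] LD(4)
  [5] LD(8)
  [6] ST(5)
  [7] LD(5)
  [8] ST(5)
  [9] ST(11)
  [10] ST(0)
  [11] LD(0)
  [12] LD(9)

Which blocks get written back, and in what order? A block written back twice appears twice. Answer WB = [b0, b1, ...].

WB = [2, 5]

  0 | R B8 → L0 miss [-]
  1 | R B3 → L3 miss [-]
  2 | W B2 → L2 miss [D]
  3 | R B6 → L2 miss wb→B2 [-]
  4 | R B4 → L0 miss [-]
  5 | R B8 → L0 miss [-]
  6 | W B5 → L1 miss [D]
  7 | R B5 → L1 hit [D]
  8 | W B5 → L1 hit [D]
  9 | W B11 → L3 miss [D]
  10 | W B0 → L0 miss [D]
  11 | R B0 → L0 hit [D]
  12 | R B9 → L1 miss wb→B5 [-]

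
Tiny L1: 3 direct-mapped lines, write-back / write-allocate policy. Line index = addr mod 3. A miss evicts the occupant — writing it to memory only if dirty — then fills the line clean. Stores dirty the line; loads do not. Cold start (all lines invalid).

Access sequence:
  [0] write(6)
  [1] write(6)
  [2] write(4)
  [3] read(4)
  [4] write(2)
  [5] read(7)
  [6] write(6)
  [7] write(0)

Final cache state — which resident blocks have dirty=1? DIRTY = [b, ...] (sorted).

DIRTY = [0, 2]

0: W B6 → L0 miss [D]
1: W B6 → L0 hit [D]
2: W B4 → L1 miss [D]
3: R B4 → L1 hit [D]
4: W B2 → L2 miss [D]
5: R B7 → L1 miss wb→B4 [-]
6: W B6 → L0 hit [D]
7: W B0 → L0 miss wb→B6 [D]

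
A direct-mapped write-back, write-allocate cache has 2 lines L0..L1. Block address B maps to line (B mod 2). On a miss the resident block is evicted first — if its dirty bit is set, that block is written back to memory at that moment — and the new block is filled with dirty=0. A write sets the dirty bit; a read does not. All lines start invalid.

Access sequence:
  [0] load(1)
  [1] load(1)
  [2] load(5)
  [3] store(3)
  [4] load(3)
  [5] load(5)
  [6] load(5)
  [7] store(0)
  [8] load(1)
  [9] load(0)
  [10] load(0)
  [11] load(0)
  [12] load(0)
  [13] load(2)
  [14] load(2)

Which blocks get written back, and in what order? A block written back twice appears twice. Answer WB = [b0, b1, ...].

WB = [3, 0]

0: R B1 -> L1 miss  d=-]
1: R B1 -> L1 hit  d=-]
2: R B5 -> L1 miss  d=-]
3: W B3 -> L1 miss  d=D]
4: R B3 -> L1 hit  d=D]
5: R B5 -> L1 miss wb->B3  d=-]
6: R B5 -> L1 hit  d=-]
7: W B0 -> L0 miss  d=D]
8: R B1 -> L1 miss  d=-]
9: R B0 -> L0 hit  d=D]
10: R B0 -> L0 hit  d=D]
11: R B0 -> L0 hit  d=D]
12: R B0 -> L0 hit  d=D]
13: R B2 -> L0 miss wb->B0  d=-]
14: R B2 -> L0 hit  d=-]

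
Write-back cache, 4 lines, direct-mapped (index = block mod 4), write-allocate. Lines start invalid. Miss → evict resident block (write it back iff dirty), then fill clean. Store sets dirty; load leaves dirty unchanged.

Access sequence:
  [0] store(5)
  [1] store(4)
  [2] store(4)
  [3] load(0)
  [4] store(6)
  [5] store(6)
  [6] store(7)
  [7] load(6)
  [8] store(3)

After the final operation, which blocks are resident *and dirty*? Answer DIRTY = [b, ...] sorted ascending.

DIRTY = [3, 5, 6]

  0 | W B5 → L1 miss [D]
  1 | W B4 → L0 miss [D]
  2 | W B4 → L0 hit [D]
  3 | R B0 → L0 miss wb→B4 [-]
  4 | W B6 → L2 miss [D]
  5 | W B6 → L2 hit [D]
  6 | W B7 → L3 miss [D]
  7 | R B6 → L2 hit [D]
  8 | W B3 → L3 miss wb→B7 [D]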